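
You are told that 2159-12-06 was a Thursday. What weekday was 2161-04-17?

December 6, 2159 → December 6, 2160: 366 days (2160 is a leap year).
December 2160: 31 − 6 = 25 days remain.
Then January (31), February 2161 (28), March (31): 31 + 28 + 31 = 90 days.
April 1–17, 2161: 17 days.
Residual: 132 days.
Total: 498 days.
498 mod 7 = 1, so 1 day after Thursday is Friday.

Friday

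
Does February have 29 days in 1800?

No

1800 is not a leap year (divisible by 100 but not 400).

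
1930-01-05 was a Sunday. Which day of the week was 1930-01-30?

Thursday

Within January 1930: 30 − 5 = 25 days.
25 mod 7 = 4, so 4 days after Sunday is Thursday.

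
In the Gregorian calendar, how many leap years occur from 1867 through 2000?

Years divisible by 4: 1868, 1872, …, 2000 — 34 in all.
Of these, 1900 is divisible by 100 but not 400, so not leap.
2000 is divisible by 400, so still leap.
Leap years: 34 − 1 = 33.

33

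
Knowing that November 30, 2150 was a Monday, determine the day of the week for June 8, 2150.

Count forward from the earlier date (June 8, 2150) to the later (November 30, 2150):
June 2150: 30 − 8 = 22 days remain.
Then July (31), August (31), September (30), October (31): 31 + 31 + 30 + 31 = 123 days.
November 1–30, 2150: 30 days.
Total: 22 + 123 + 30 = 175 days.
175 is a multiple of 7, so June 8, 2150 falls on the same weekday: Monday.

Monday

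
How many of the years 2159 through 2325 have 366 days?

40

Years divisible by 4: 2160, 2164, …, 2324 — 42 in all.
Of these, 2200, 2300 are divisible by 100 but not 400, so not leap.
Leap years: 42 − 2 = 40.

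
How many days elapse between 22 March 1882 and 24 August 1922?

Day-of-year of March 22, 1882: 81.
Day-of-year of August 24, 1922: 236.
1882 has 365 days, so 365 − 81 = 284 days remain in 1882.
Full years 1883–1921: 30 common + 9 leap = 30×365 + 9×366 = 14244 days.
Total: 284 + 14244 + 236 = 14764 days.

14764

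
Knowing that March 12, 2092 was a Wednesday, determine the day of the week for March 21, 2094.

Sunday

March 12, 2092 → March 12, 2093: 365 days.
March 12, 2093 → March 12, 2094: 365 days.
Within March 2094: 21 − 12 = 9 days.
Total: 739 days.
739 mod 7 = 4, so 4 days after Wednesday is Sunday.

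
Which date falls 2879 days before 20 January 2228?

3 March 2220

Count 2879 days before January 20, 2228:
Day-of-year of March 3, 2220: 63.
Day-of-year of January 20, 2228: 20.
2220 has 366 days, so 366 − 63 = 303 days remain in 2220.
Full years 2221–2227: 6 common + 1 leap = 6×365 + 1×366 = 2556 days.
Total: 303 + 2556 + 20 = 2879 days.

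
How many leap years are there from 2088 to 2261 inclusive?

42

Years divisible by 4: 2088, 2092, …, 2260 — 44 in all.
Of these, 2100, 2200 are divisible by 100 but not 400, so not leap.
Leap years: 44 − 2 = 42.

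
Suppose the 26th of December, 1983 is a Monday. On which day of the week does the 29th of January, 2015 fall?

Thursday

Day-of-year of December 26, 1983: 360.
Day-of-year of January 29, 2015: 29.
1983 has 365 days, so 365 − 360 = 5 days remain in 1983.
Full years 1984–2014: 23 common + 8 leap = 23×365 + 8×366 = 11323 days.
Total: 5 + 11323 + 29 = 11357 days.
11357 mod 7 = 3, so 3 days after Monday is Thursday.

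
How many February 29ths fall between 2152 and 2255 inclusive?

25

Years divisible by 4: 2152, 2156, …, 2252 — 26 in all.
Of these, 2200 is divisible by 100 but not 400, so not leap.
Leap years: 26 − 1 = 25.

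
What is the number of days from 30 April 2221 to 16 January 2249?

10123

Day-of-year of April 30, 2221: 120.
Day-of-year of January 16, 2249: 16.
2221 has 365 days, so 365 − 120 = 245 days remain in 2221.
Full years 2222–2248: 20 common + 7 leap = 20×365 + 7×366 = 9862 days.
Total: 245 + 9862 + 16 = 10123 days.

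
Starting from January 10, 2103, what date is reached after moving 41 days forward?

February 20, 2103

Count 41 days after January 10, 2103:
January 2103: 31 − 10 = 21 days remain.
February 1–20, 2103: 20 days (2103 is not a leap year).
Total: 21 + 20 = 41 days.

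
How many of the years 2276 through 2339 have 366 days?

Years divisible by 4: 2276, 2280, …, 2336 — 16 in all.
Of these, 2300 is divisible by 100 but not 400, so not leap.
Leap years: 16 − 1 = 15.

15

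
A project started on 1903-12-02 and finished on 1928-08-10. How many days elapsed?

From December 2, 1903 to December 2, 1927: 24 years, of which 6 contain a Feb 29 — 18×365 + 6×366 = 8766 days.
December 1927: 31 − 2 = 29 days remain.
Then January (31), February 1928 (29), March (31), April (30), May (31), June (30), July (31): 31 + 29 + 31 + 30 + 31 + 30 + 31 = 213 days.
August 1–10, 1928: 10 days.
Residual: 252 days.
Total: 9018 days.

9018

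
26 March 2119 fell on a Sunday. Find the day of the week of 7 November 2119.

Tuesday

March 2119: 31 − 26 = 5 days remain.
Then April (30), May (31), June (30), July (31), August (31), September (30), October (31): 30 + 31 + 30 + 31 + 31 + 30 + 31 = 214 days.
November 1–7, 2119: 7 days.
Total: 5 + 214 + 7 = 226 days.
226 mod 7 = 2, so 2 days after Sunday is Tuesday.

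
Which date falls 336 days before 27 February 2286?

28 March 2285

Count 336 days before February 27, 2286:
Day-of-year of March 28, 2285: 87.
Day-of-year of February 27, 2286: 58.
2285 has 365 days, so 365 − 87 = 278 days remain in 2285.
Total: 278 + 58 = 336 days.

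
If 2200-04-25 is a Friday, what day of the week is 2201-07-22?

Day-of-year of April 25, 2200: 115.
Day-of-year of July 22, 2201: 203.
2200 has 365 days, so 365 − 115 = 250 days remain in 2200.
Total: 250 + 203 = 453 days.
453 mod 7 = 5, so 5 days after Friday is Wednesday.

Wednesday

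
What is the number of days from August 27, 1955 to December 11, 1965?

Day-of-year of August 27, 1955: 239.
Day-of-year of December 11, 1965: 345.
1955 has 365 days, so 365 − 239 = 126 days remain in 1955.
Full years 1956–1964: 6 common + 3 leap = 6×365 + 3×366 = 3288 days.
Total: 126 + 3288 + 345 = 3759 days.

3759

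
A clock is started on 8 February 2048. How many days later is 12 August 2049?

551

Day-of-year of February 8, 2048: 39.
Day-of-year of August 12, 2049: 224.
2048 has 366 days, so 366 − 39 = 327 days remain in 2048.
Total: 327 + 224 = 551 days.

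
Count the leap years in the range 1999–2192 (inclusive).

Years divisible by 4: 2000, 2004, …, 2192 — 49 in all.
Of these, 2100 is divisible by 100 but not 400, so not leap.
2000 is divisible by 400, so still leap.
Leap years: 49 − 1 = 48.

48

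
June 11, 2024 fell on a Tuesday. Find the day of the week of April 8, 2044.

Friday

Day-of-year of June 11, 2024: 163.
Day-of-year of April 8, 2044: 99.
2024 has 366 days, so 366 − 163 = 203 days remain in 2024.
Full years 2025–2043: 15 common + 4 leap = 15×365 + 4×366 = 6939 days.
Total: 203 + 6939 + 99 = 7241 days.
7241 mod 7 = 3, so 3 days after Tuesday is Friday.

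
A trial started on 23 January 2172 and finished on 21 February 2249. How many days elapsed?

28153

Day-of-year of January 23, 2172: 23.
Day-of-year of February 21, 2249: 52.
2172 has 366 days, so 366 − 23 = 343 days remain in 2172.
Full years 2173–2248: 58 common + 18 leap = 58×365 + 18×366 = 27758 days.
Total: 343 + 27758 + 52 = 28153 days.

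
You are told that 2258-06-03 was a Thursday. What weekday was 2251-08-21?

Count forward from the earlier date (August 21, 2251) to the later (June 3, 2258):
Day-of-year of August 21, 2251: 233.
Day-of-year of June 3, 2258: 154.
2251 has 365 days, so 365 − 233 = 132 days remain in 2251.
Full years: 2252: 366; 2253: 365; 2254: 365; 2255: 365; 2256: 366; 2257: 365. Sum = 2192.
Total: 132 + 2192 + 154 = 2478 days.
2478 is a multiple of 7, so 2251-08-21 falls on the same weekday: Thursday.

Thursday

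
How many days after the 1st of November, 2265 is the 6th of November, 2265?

5

Within November 2265: 6 − 1 = 5 days.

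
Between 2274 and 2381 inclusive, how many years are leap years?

26

Years divisible by 4: 2276, 2280, …, 2380 — 27 in all.
Of these, 2300 is divisible by 100 but not 400, so not leap.
Leap years: 27 − 1 = 26.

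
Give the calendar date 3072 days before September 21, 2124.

April 24, 2116

Count 3072 days before September 21, 2124:
Day-of-year of April 24, 2116: 115.
Day-of-year of September 21, 2124: 265.
2116 has 366 days, so 366 − 115 = 251 days remain in 2116.
Full years 2117–2123: 6 common + 1 leap = 6×365 + 1×366 = 2556 days.
Total: 251 + 2556 + 265 = 3072 days.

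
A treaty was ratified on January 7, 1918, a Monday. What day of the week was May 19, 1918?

January 1918: 31 − 7 = 24 days remain.
Then February 1918 (28), March (31), April (30): 28 + 31 + 30 = 89 days.
May 1–19, 1918: 19 days.
Total: 24 + 89 + 19 = 132 days.
132 mod 7 = 6, so 6 days after Monday is Sunday.

Sunday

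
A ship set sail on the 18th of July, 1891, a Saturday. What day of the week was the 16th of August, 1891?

Sunday

July 1891: 31 − 18 = 13 days remain.
August 1–16, 1891: 16 days.
Total: 13 + 16 = 29 days.
29 mod 7 = 1, so 1 day after Saturday is Sunday.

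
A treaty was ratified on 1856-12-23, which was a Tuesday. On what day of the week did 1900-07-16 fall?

Day-of-year of December 23, 1856: 358.
Day-of-year of July 16, 1900: 197.
1856 has 366 days, so 366 − 358 = 8 days remain in 1856.
Full years 1857–1899: 33 common + 10 leap = 33×365 + 10×366 = 15705 days.
Total: 8 + 15705 + 197 = 15910 days.
15910 mod 7 = 6, so 6 days after Tuesday is Monday.

Monday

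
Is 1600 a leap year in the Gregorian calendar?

Yes

1600 is a leap year (divisible by 400).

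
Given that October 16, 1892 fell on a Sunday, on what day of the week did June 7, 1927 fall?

Day-of-year of October 16, 1892: 290.
Day-of-year of June 7, 1927: 158.
1892 has 366 days, so 366 − 290 = 76 days remain in 1892.
Full years 1893–1926: 27 common + 7 leap = 27×365 + 7×366 = 12417 days.
Total: 76 + 12417 + 158 = 12651 days.
12651 mod 7 = 2, so 2 days after Sunday is Tuesday.

Tuesday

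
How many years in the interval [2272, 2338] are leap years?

16

Years divisible by 4: 2272, 2276, …, 2336 — 17 in all.
Of these, 2300 is divisible by 100 but not 400, so not leap.
Leap years: 17 − 1 = 16.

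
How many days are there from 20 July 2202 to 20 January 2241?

From July 20, 2202 to July 20, 2240: 38 years, of which 10 contain a Feb 29 — 28×365 + 10×366 = 13880 days.
July 2240: 31 − 20 = 11 days remain.
Then August (31), September (30), October (31), November (30), December (31): 31 + 30 + 31 + 30 + 31 = 153 days.
January 1–20, 2241: 20 days.
Residual: 184 days.
Total: 14064 days.

14064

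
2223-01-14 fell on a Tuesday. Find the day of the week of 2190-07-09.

Count forward from the earlier date (July 9, 2190) to the later (January 14, 2223):
From July 9, 2190 to July 9, 2222: 32 years, of which 7 contain a Feb 29 — 25×365 + 7×366 = 11687 days.
(2200 is not a leap year (divisible by 100 but not 400).)
July 2222: 31 − 9 = 22 days remain.
Then August (31), September (30), October (31), November (30), December (31): 31 + 30 + 31 + 30 + 31 = 153 days.
January 1–14, 2223: 14 days.
Residual: 189 days.
Total: 11876 days.
11876 mod 7 = 4, so 4 days before Tuesday is Friday.

Friday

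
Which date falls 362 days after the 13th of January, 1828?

the 9th of January, 1829

Count 362 days after January 13, 1828:
January 1828: 31 − 13 = 18 days remain.
Then 11 full months totalling 335 days.
January 1–9, 1829: 9 days.
Total: 18 + 335 + 9 = 362 days.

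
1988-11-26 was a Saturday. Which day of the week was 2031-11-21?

Friday

From November 26, 1988 to November 26, 2030: 42 years, of which 10 contain a Feb 29 — 32×365 + 10×366 = 15340 days.
(2000 is a leap year (divisible by 400).)
November 2030: 30 − 26 = 4 days remain.
Then 11 full months totalling 335 days.
November 1–21, 2031: 21 days.
Residual: 360 days.
Total: 15700 days.
15700 mod 7 = 6, so 6 days after Saturday is Friday.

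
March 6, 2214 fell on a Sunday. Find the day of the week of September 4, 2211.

Wednesday

Count forward from the earlier date (September 4, 2211) to the later (March 6, 2214):
September 4, 2211 → September 4, 2212: 366 days (2212 is a leap year).
September 4, 2212 → September 4, 2213: 365 days.
September 2213: 30 − 4 = 26 days remain.
Then October (31), November (30), December (31), January (31), February 2214 (28): 31 + 30 + 31 + 31 + 28 = 151 days.
March 1–6, 2214: 6 days.
Residual: 183 days.
Total: 914 days.
914 mod 7 = 4, so 4 days before Sunday is Wednesday.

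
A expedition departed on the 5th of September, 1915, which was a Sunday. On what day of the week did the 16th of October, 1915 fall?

September 1915: 30 − 5 = 25 days remain.
October 1–16, 1915: 16 days.
Total: 25 + 16 = 41 days.
41 mod 7 = 6, so 6 days after Sunday is Saturday.

Saturday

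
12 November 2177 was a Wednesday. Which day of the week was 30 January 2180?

Sunday

Day-of-year of November 12, 2177: 316.
Day-of-year of January 30, 2180: 30.
2177 has 365 days, so 365 − 316 = 49 days remain in 2177.
Full years: 2178: 365; 2179: 365. Sum = 730.
Total: 49 + 730 + 30 = 809 days.
809 mod 7 = 4, so 4 days after Wednesday is Sunday.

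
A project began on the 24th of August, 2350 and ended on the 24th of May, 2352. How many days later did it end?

639

August 24, 2350 → August 24, 2351: 365 days.
August 2351: 31 − 24 = 7 days remain.
Then September (30), October (31), November (30), December (31), January (31), February 2352 (29), March (31), April (30): 30 + 31 + 30 + 31 + 31 + 29 + 31 + 30 = 243 days.
May 1–24, 2352: 24 days.
Residual: 274 days.
Total: 639 days.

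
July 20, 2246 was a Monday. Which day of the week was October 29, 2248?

Sunday

Day-of-year of July 20, 2246: 201.
Day-of-year of October 29, 2248: 303.
2246 has 365 days, so 365 − 201 = 164 days remain in 2246.
Full years: 2247: 365. Sum = 365.
Total: 164 + 365 + 303 = 832 days.
832 mod 7 = 6, so 6 days after Monday is Sunday.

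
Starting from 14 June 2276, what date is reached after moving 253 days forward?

22 February 2277

Count 253 days after June 14, 2276:
June 2276: 30 − 14 = 16 days remain.
Then July (31), August (31), September (30), October (31), November (30), December (31), January (31): 31 + 31 + 30 + 31 + 30 + 31 + 31 = 215 days.
February 1–22, 2277: 22 days (2277 is not a leap year).
Residual: 253 days.
Total: 253 days.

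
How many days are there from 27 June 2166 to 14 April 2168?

Day-of-year of June 27, 2166: 178.
Day-of-year of April 14, 2168: 105.
2166 has 365 days, so 365 − 178 = 187 days remain in 2166.
Full years: 2167: 365. Sum = 365.
Total: 187 + 365 + 105 = 657 days.

657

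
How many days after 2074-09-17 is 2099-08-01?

9084

From September 17, 2074 to September 17, 2098: 24 years, of which 6 contain a Feb 29 — 18×365 + 6×366 = 8766 days.
September 2098: 30 − 17 = 13 days remain.
Then 10 full months totalling 304 days.
August 1, 2099: 1 day.
Residual: 318 days.
Total: 9084 days.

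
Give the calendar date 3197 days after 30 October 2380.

1 August 2389

Count 3197 days after October 30, 2380:
Day-of-year of October 30, 2380: 304.
Day-of-year of August 1, 2389: 213.
2380 has 366 days, so 366 − 304 = 62 days remain in 2380.
Full years 2381–2388: 6 common + 2 leap = 6×365 + 2×366 = 2922 days.
Total: 62 + 2922 + 213 = 3197 days.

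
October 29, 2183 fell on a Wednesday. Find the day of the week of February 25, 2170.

Sunday

Count forward from the earlier date (February 25, 2170) to the later (October 29, 2183):
From February 25, 2170 to February 25, 2183: 13 years, of which 3 contain a Feb 29 — 10×365 + 3×366 = 4748 days.
February 2183: 28 − 25 = 3 days remain (2183 is not a leap year, so February has 28 days).
Then March (31), April (30), May (31), June (30), July (31), August (31), September (30): 31 + 30 + 31 + 30 + 31 + 31 + 30 = 214 days.
October 1–29, 2183: 29 days.
Residual: 246 days.
Total: 4994 days.
4994 mod 7 = 3, so 3 days before Wednesday is Sunday.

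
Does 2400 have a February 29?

2400 is a leap year (divisible by 400).

Yes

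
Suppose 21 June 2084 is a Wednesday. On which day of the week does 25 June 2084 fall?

Within June 2084: 25 − 21 = 4 days.
4 mod 7 = 4, so 4 days after Wednesday is Sunday.

Sunday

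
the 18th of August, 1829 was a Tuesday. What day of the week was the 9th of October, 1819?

Saturday

Count forward from the earlier date (October 9, 1819) to the later (August 18, 1829):
Day-of-year of October 9, 1819: 282.
Day-of-year of August 18, 1829: 230.
1819 has 365 days, so 365 − 282 = 83 days remain in 1819.
Full years 1820–1828: 6 common + 3 leap = 6×365 + 3×366 = 3288 days.
Total: 83 + 3288 + 230 = 3601 days.
3601 mod 7 = 3, so 3 days before Tuesday is Saturday.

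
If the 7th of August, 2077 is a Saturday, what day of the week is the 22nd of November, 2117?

From August 7, 2077 to August 7, 2117: 40 years, of which 9 contain a Feb 29 — 31×365 + 9×366 = 14609 days.
(2100 is not a leap year (divisible by 100 but not 400).)
August 2117: 31 − 7 = 24 days remain.
Then September (30), October (31): 30 + 31 = 61 days.
November 1–22, 2117: 22 days.
Residual: 107 days.
Total: 14716 days.
14716 mod 7 = 2, so 2 days after Saturday is Monday.

Monday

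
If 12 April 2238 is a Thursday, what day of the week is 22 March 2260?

Thursday

Day-of-year of April 12, 2238: 102.
Day-of-year of March 22, 2260: 82.
2238 has 365 days, so 365 − 102 = 263 days remain in 2238.
Full years 2239–2259: 16 common + 5 leap = 16×365 + 5×366 = 7670 days.
Total: 263 + 7670 + 82 = 8015 days.
8015 is a multiple of 7, so 22 March 2260 falls on the same weekday: Thursday.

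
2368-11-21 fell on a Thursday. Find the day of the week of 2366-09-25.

Sunday

Count forward from the earlier date (September 25, 2366) to the later (November 21, 2368):
September 2366: 30 − 25 = 5 days remain.
Then 25 full months totalling 762 days.
November 1–21, 2368: 21 days.
Total: 5 + 762 + 21 = 788 days.
788 mod 7 = 4, so 4 days before Thursday is Sunday.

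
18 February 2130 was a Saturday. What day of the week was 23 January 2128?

Count forward from the earlier date (January 23, 2128) to the later (February 18, 2130):
January 2128: 31 − 23 = 8 days remain.
Then 24 full months totalling 731 days.
February 1–18, 2130: 18 days (2130 is not a leap year).
Total: 8 + 731 + 18 = 757 days.
757 mod 7 = 1, so 1 day before Saturday is Friday.

Friday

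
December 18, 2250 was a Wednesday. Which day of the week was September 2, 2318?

Monday

From December 18, 2250 to December 18, 2317: 67 years, of which 16 contain a Feb 29 — 51×365 + 16×366 = 24471 days.
(2300 is not a leap year (divisible by 100 but not 400).)
December 2317: 31 − 18 = 13 days remain.
Then January (31), February 2318 (28), March (31), April (30), May (31), June (30), July (31), August (31): 31 + 28 + 31 + 30 + 31 + 30 + 31 + 31 = 243 days.
September 1–2, 2318: 2 days.
Residual: 258 days.
Total: 24729 days.
24729 mod 7 = 5, so 5 days after Wednesday is Monday.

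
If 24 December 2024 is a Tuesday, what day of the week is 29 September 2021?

Wednesday

Count forward from the earlier date (September 29, 2021) to the later (December 24, 2024):
September 29, 2021 → September 29, 2022: 365 days.
September 29, 2022 → September 29, 2023: 365 days.
September 29, 2023 → September 29, 2024: 366 days (2024 is a leap year).
September 2024: 30 − 29 = 1 day remains.
Then October (31), November (30): 31 + 30 = 61 days.
December 1–24, 2024: 24 days.
Residual: 86 days.
Total: 1182 days.
1182 mod 7 = 6, so 6 days before Tuesday is Wednesday.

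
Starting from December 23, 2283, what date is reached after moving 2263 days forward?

March 4, 2290

Count 2263 days after December 23, 2283:
Day-of-year of December 23, 2283: 357.
Day-of-year of March 4, 2290: 63.
2283 has 365 days, so 365 − 357 = 8 days remain in 2283.
Full years: 2284: 366; 2285: 365; 2286: 365; 2287: 365; 2288: 366; 2289: 365. Sum = 2192.
Total: 8 + 2192 + 63 = 2263 days.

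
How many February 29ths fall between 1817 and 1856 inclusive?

10

Years divisible by 4 in [1817, 1856]: 1820, 1824, 1828, 1832, 1836, 1840, 1844, 1848, 1852, 1856.
No century exceptions apply. Count: 10.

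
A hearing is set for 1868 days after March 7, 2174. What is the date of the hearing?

April 18, 2179

Count 1868 days after March 7, 2174:
March 7, 2174 → March 7, 2175: 365 days.
March 7, 2175 → March 7, 2176: 366 days (2176 is a leap year).
March 7, 2176 → March 7, 2177: 365 days.
March 7, 2177 → March 7, 2178: 365 days.
March 7, 2178 → March 7, 2179: 365 days.
March 2179: 31 − 7 = 24 days remain.
April 1–18, 2179: 18 days.
Residual: 42 days.
Total: 1868 days.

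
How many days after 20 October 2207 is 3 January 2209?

441

Day-of-year of October 20, 2207: 293.
Day-of-year of January 3, 2209: 3.
2207 has 365 days, so 365 − 293 = 72 days remain in 2207.
Full years: 2208: 366. Sum = 366.
Total: 72 + 366 + 3 = 441 days.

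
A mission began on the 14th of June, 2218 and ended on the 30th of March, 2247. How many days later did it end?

Day-of-year of June 14, 2218: 165.
Day-of-year of March 30, 2247: 89.
2218 has 365 days, so 365 − 165 = 200 days remain in 2218.
Full years 2219–2246: 21 common + 7 leap = 21×365 + 7×366 = 10227 days.
Total: 200 + 10227 + 89 = 10516 days.

10516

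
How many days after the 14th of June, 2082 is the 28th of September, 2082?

June 2082: 30 − 14 = 16 days remain.
Then July (31), August (31): 31 + 31 = 62 days.
September 1–28, 2082: 28 days.
Total: 16 + 62 + 28 = 106 days.

106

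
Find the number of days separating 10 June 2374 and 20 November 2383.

3450

From June 10, 2374 to June 10, 2383: 9 years, of which 2 contain a Feb 29 — 7×365 + 2×366 = 3287 days.
June 2383: 30 − 10 = 20 days remain.
Then July (31), August (31), September (30), October (31): 31 + 31 + 30 + 31 = 123 days.
November 1–20, 2383: 20 days.
Residual: 163 days.
Total: 3450 days.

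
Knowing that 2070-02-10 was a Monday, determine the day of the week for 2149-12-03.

Wednesday

From February 10, 2070 to February 10, 2149: 79 years, of which 19 contain a Feb 29 — 60×365 + 19×366 = 28854 days.
(2100 is not a leap year (divisible by 100 but not 400).)
February 2149: 28 − 10 = 18 days remain (2149 is not a leap year, so February has 28 days).
Then 9 full months totalling 275 days.
December 1–3, 2149: 3 days.
Residual: 296 days.
Total: 29150 days.
29150 mod 7 = 2, so 2 days after Monday is Wednesday.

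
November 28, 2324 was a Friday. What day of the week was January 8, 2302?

Count forward from the earlier date (January 8, 2302) to the later (November 28, 2324):
From January 8, 2302 to January 8, 2324: 22 years, of which 5 contain a Feb 29 — 17×365 + 5×366 = 8035 days.
January 2324: 31 − 8 = 23 days remain.
Then 9 full months totalling 274 days.
November 1–28, 2324: 28 days.
Residual: 325 days.
Total: 8360 days.
8360 mod 7 = 2, so 2 days before Friday is Wednesday.

Wednesday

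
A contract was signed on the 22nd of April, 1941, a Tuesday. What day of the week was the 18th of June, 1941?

Wednesday

April 1941: 30 − 22 = 8 days remain.
Then May (31): 31 days.
June 1–18, 1941: 18 days.
Total: 8 + 31 + 18 = 57 days.
57 mod 7 = 1, so 1 day after Tuesday is Wednesday.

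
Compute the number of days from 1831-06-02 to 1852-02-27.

From June 2, 1831 to June 2, 1851: 20 years, of which 5 contain a Feb 29 — 15×365 + 5×366 = 7305 days.
June 1851: 30 − 2 = 28 days remain.
Then July (31), August (31), September (30), October (31), November (30), December (31), January (31): 31 + 31 + 30 + 31 + 30 + 31 + 31 = 215 days.
February 1–27, 1852: 27 days (1852 is a leap year).
Residual: 270 days.
Total: 7575 days.

7575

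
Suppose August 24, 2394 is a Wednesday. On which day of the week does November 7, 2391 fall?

Count forward from the earlier date (November 7, 2391) to the later (August 24, 2394):
November 7, 2391 → November 7, 2392: 366 days (2392 is a leap year).
November 7, 2392 → November 7, 2393: 365 days.
November 2393: 30 − 7 = 23 days remain.
Then December (31), January (31), February 2394 (28), March (31), April (30), May (31), June (30), July (31): 31 + 31 + 28 + 31 + 30 + 31 + 30 + 31 = 243 days.
August 1–24, 2394: 24 days.
Residual: 290 days.
Total: 1021 days.
1021 mod 7 = 6, so 6 days before Wednesday is Thursday.

Thursday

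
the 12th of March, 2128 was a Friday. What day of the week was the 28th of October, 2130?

Day-of-year of March 12, 2128: 72.
Day-of-year of October 28, 2130: 301.
2128 has 366 days, so 366 − 72 = 294 days remain in 2128.
Full years: 2129: 365. Sum = 365.
Total: 294 + 365 + 301 = 960 days.
960 mod 7 = 1, so 1 day after Friday is Saturday.

Saturday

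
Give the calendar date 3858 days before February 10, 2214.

July 20, 2203

Count 3858 days before February 10, 2214:
Day-of-year of July 20, 2203: 201.
Day-of-year of February 10, 2214: 41.
2203 has 365 days, so 365 − 201 = 164 days remain in 2203.
Full years 2204–2213: 7 common + 3 leap = 7×365 + 3×366 = 3653 days.
Total: 164 + 3653 + 41 = 3858 days.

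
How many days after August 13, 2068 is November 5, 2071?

Day-of-year of August 13, 2068: 226.
Day-of-year of November 5, 2071: 309.
2068 has 366 days, so 366 − 226 = 140 days remain in 2068.
Full years: 2069: 365; 2070: 365. Sum = 730.
Total: 140 + 730 + 309 = 1179 days.

1179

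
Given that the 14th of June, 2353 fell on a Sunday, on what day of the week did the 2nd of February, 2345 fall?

Count forward from the earlier date (February 2, 2345) to the later (June 14, 2353):
Day-of-year of February 2, 2345: 33.
Day-of-year of June 14, 2353: 165.
2345 has 365 days, so 365 − 33 = 332 days remain in 2345.
Full years 2346–2352: 5 common + 2 leap = 5×365 + 2×366 = 2557 days.
Total: 332 + 2557 + 165 = 3054 days.
3054 mod 7 = 2, so 2 days before Sunday is Friday.

Friday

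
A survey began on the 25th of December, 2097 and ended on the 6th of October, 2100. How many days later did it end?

1015

December 25, 2097 → December 25, 2098: 365 days.
December 25, 2098 → December 25, 2099: 365 days.
December 2099: 31 − 25 = 6 days remain.
Then 9 full months totalling 273 days.
October 1–6, 2100: 6 days.
Residual: 285 days.
Total: 1015 days.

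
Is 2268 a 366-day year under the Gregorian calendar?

Yes

2268 is a leap year.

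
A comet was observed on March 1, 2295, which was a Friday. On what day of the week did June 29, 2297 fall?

Tuesday

March 1, 2295 → March 1, 2296: 366 days (2296 is a leap year).
March 1, 2296 → March 1, 2297: 365 days.
March 2297: 31 − 1 = 30 days remain.
Then April (30), May (31): 30 + 31 = 61 days.
June 1–29, 2297: 29 days.
Residual: 120 days.
Total: 851 days.
851 mod 7 = 4, so 4 days after Friday is Tuesday.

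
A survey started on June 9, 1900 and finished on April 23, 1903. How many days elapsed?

1048

Day-of-year of June 9, 1900: 160.
Day-of-year of April 23, 1903: 113.
1900 has 365 days, so 365 − 160 = 205 days remain in 1900.
Full years: 1901: 365; 1902: 365. Sum = 730.
Total: 205 + 730 + 113 = 1048 days.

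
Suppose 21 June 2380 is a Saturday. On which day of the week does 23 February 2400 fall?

Day-of-year of June 21, 2380: 173.
Day-of-year of February 23, 2400: 54.
2380 has 366 days, so 366 − 173 = 193 days remain in 2380.
Full years 2381–2399: 15 common + 4 leap = 15×365 + 4×366 = 6939 days.
Total: 193 + 6939 + 54 = 7186 days.
7186 mod 7 = 4, so 4 days after Saturday is Wednesday.

Wednesday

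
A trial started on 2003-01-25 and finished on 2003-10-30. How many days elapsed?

January 2003: 31 − 25 = 6 days remain.
Then February 2003 (28), March (31), April (30), May (31), June (30), July (31), August (31), September (30): 28 + 31 + 30 + 31 + 30 + 31 + 31 + 30 = 242 days.
October 1–30, 2003: 30 days.
Total: 6 + 242 + 30 = 278 days.

278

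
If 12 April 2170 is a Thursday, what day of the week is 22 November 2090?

Count forward from the earlier date (November 22, 2090) to the later (April 12, 2170):
From November 22, 2090 to November 22, 2169: 79 years, of which 19 contain a Feb 29 — 60×365 + 19×366 = 28854 days.
(2100 is not a leap year (divisible by 100 but not 400).)
November 2169: 30 − 22 = 8 days remain.
Then December (31), January (31), February 2170 (28), March (31): 31 + 31 + 28 + 31 = 121 days.
April 1–12, 2170: 12 days.
Residual: 141 days.
Total: 28995 days.
28995 mod 7 = 1, so 1 day before Thursday is Wednesday.

Wednesday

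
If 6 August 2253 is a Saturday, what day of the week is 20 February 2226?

Monday

Count forward from the earlier date (February 20, 2226) to the later (August 6, 2253):
From February 20, 2226 to February 20, 2253: 27 years, of which 7 contain a Feb 29 — 20×365 + 7×366 = 9862 days.
February 2253: 28 − 20 = 8 days remain (2253 is not a leap year, so February has 28 days).
Then March (31), April (30), May (31), June (30), July (31): 31 + 30 + 31 + 30 + 31 = 153 days.
August 1–6, 2253: 6 days.
Residual: 167 days.
Total: 10029 days.
10029 mod 7 = 5, so 5 days before Saturday is Monday.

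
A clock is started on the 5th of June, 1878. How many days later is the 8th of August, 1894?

From June 5, 1878 to June 5, 1894: 16 years, of which 4 contain a Feb 29 — 12×365 + 4×366 = 5844 days.
June 1894: 30 − 5 = 25 days remain.
Then July (31): 31 days.
August 1–8, 1894: 8 days.
Residual: 64 days.
Total: 5908 days.

5908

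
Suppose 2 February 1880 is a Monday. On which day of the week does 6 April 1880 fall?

February 1880: 29 − 2 = 27 days remain (1880 is a leap year, so February has 29 days).
Then March (31): 31 days.
April 1–6, 1880: 6 days.
Total: 27 + 31 + 6 = 64 days.
64 mod 7 = 1, so 1 day after Monday is Tuesday.

Tuesday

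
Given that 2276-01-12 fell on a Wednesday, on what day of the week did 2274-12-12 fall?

Count forward from the earlier date (December 12, 2274) to the later (January 12, 2276):
December 2274: 31 − 12 = 19 days remain.
Then 12 full months totalling 365 days.
January 1–12, 2276: 12 days.
Total: 19 + 365 + 12 = 396 days.
396 mod 7 = 4, so 4 days before Wednesday is Saturday.

Saturday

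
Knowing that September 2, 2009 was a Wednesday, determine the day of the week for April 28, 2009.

Tuesday

Count forward from the earlier date (April 28, 2009) to the later (September 2, 2009):
April 2009: 30 − 28 = 2 days remain.
Then May (31), June (30), July (31), August (31): 31 + 30 + 31 + 31 = 123 days.
September 1–2, 2009: 2 days.
Total: 2 + 123 + 2 = 127 days.
127 mod 7 = 1, so 1 day before Wednesday is Tuesday.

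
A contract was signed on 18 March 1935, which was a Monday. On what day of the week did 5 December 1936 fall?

Saturday

March 1935: 31 − 18 = 13 days remain.
Then 20 full months totalling 610 days.
December 1–5, 1936: 5 days.
Total: 13 + 610 + 5 = 628 days.
628 mod 7 = 5, so 5 days after Monday is Saturday.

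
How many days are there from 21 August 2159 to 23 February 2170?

Day-of-year of August 21, 2159: 233.
Day-of-year of February 23, 2170: 54.
2159 has 365 days, so 365 − 233 = 132 days remain in 2159.
Full years 2160–2169: 7 common + 3 leap = 7×365 + 3×366 = 3653 days.
Total: 132 + 3653 + 54 = 3839 days.

3839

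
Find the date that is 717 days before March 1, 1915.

March 14, 1913

Count 717 days before March 1, 1915:
Day-of-year of March 14, 1913: 73.
Day-of-year of March 1, 1915: 60.
1913 has 365 days, so 365 − 73 = 292 days remain in 1913.
Full years: 1914: 365. Sum = 365.
Total: 292 + 365 + 60 = 717 days.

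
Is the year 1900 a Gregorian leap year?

No

1900 is not a leap year (divisible by 100 but not 400).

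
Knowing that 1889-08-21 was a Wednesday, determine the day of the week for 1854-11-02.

Thursday

Count forward from the earlier date (November 2, 1854) to the later (August 21, 1889):
From November 2, 1854 to November 2, 1888: 34 years, of which 9 contain a Feb 29 — 25×365 + 9×366 = 12419 days.
November 1888: 30 − 2 = 28 days remain.
Then December (31), January (31), February 1889 (28), March (31), April (30), May (31), June (30), July (31): 31 + 31 + 28 + 31 + 30 + 31 + 30 + 31 = 243 days.
August 1–21, 1889: 21 days.
Residual: 292 days.
Total: 12711 days.
12711 mod 7 = 6, so 6 days before Wednesday is Thursday.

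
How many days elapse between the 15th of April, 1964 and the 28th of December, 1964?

257

April 1964: 30 − 15 = 15 days remain.
Then May (31), June (30), July (31), August (31), September (30), October (31), November (30): 31 + 30 + 31 + 31 + 30 + 31 + 30 = 214 days.
December 1–28, 1964: 28 days.
Total: 15 + 214 + 28 = 257 days.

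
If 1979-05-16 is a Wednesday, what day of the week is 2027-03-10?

From May 16, 1979 to May 16, 2026: 47 years, of which 12 contain a Feb 29 — 35×365 + 12×366 = 17167 days.
(2000 is a leap year (divisible by 400).)
May 2026: 31 − 16 = 15 days remain.
Then 9 full months totalling 273 days.
March 1–10, 2027: 10 days.
Residual: 298 days.
Total: 17465 days.
17465 is a multiple of 7, so 2027-03-10 falls on the same weekday: Wednesday.

Wednesday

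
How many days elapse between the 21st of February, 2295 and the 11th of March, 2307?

4400

From February 21, 2295 to February 21, 2307: 12 years, of which 2 contain a Feb 29 — 10×365 + 2×366 = 4382 days.
(2300 is not a leap year (divisible by 100 but not 400).)
February 2307: 28 − 21 = 7 days remain (2307 is not a leap year, so February has 28 days).
March 1–11, 2307: 11 days.
Residual: 18 days.
Total: 4400 days.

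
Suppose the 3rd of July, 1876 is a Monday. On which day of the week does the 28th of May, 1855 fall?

Monday

Count forward from the earlier date (May 28, 1855) to the later (July 3, 1876):
Day-of-year of May 28, 1855: 148.
Day-of-year of July 3, 1876: 185.
1855 has 365 days, so 365 − 148 = 217 days remain in 1855.
Full years 1856–1875: 15 common + 5 leap = 15×365 + 5×366 = 7305 days.
Total: 217 + 7305 + 185 = 7707 days.
7707 is a multiple of 7, so the 28th of May, 1855 falls on the same weekday: Monday.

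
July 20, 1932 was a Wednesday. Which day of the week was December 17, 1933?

July 1932: 31 − 20 = 11 days remain.
Then 16 full months totalling 487 days.
December 1–17, 1933: 17 days.
Total: 11 + 487 + 17 = 515 days.
515 mod 7 = 4, so 4 days after Wednesday is Sunday.

Sunday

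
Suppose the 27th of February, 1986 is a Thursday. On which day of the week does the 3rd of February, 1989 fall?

February 27, 1986 → February 27, 1987: 365 days.
February 27, 1987 → February 27, 1988: 365 days.
February 1988: 29 − 27 = 2 days remain (1988 is a leap year, so February has 29 days).
Then 11 full months totalling 337 days.
February 1–3, 1989: 3 days (1989 is not a leap year).
Residual: 342 days.
Total: 1072 days.
1072 mod 7 = 1, so 1 day after Thursday is Friday.

Friday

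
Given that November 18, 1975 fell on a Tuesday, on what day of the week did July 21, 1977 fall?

Day-of-year of November 18, 1975: 322.
Day-of-year of July 21, 1977: 202.
1975 has 365 days, so 365 − 322 = 43 days remain in 1975.
Full years: 1976: 366. Sum = 366.
Total: 43 + 366 + 202 = 611 days.
611 mod 7 = 2, so 2 days after Tuesday is Thursday.

Thursday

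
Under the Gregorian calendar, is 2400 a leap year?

2400 is a leap year (divisible by 400).

Yes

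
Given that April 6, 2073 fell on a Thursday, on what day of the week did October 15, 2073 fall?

Sunday

April 2073: 30 − 6 = 24 days remain.
Then May (31), June (30), July (31), August (31), September (30): 31 + 30 + 31 + 31 + 30 = 153 days.
October 1–15, 2073: 15 days.
Total: 24 + 153 + 15 = 192 days.
192 mod 7 = 3, so 3 days after Thursday is Sunday.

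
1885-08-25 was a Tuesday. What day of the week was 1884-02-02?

Count forward from the earlier date (February 2, 1884) to the later (August 25, 1885):
February 2, 1884 → February 2, 1885: 366 days (1884 is a leap year).
February 1885: 28 − 2 = 26 days remain (1885 is not a leap year, so February has 28 days).
Then March (31), April (30), May (31), June (30), July (31): 31 + 30 + 31 + 30 + 31 = 153 days.
August 1–25, 1885: 25 days.
Residual: 204 days.
Total: 570 days.
570 mod 7 = 3, so 3 days before Tuesday is Saturday.

Saturday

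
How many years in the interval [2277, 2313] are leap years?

Years divisible by 4 in [2277, 2313]: 2280, 2284, 2288, 2292, 2296, 2300, 2304, 2308, 2312.
Of these, 2300 is divisible by 100 but not 400, so not leap.
Leap years: 9 − 1 = 8.

8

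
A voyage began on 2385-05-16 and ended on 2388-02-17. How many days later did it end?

May 16, 2385 → May 16, 2386: 365 days.
May 16, 2386 → May 16, 2387: 365 days.
May 2387: 31 − 16 = 15 days remain.
Then June (30), July (31), August (31), September (30), October (31), November (30), December (31), January (31): 30 + 31 + 31 + 30 + 31 + 30 + 31 + 31 = 245 days.
February 1–17, 2388: 17 days (2388 is a leap year).
Residual: 277 days.
Total: 1007 days.

1007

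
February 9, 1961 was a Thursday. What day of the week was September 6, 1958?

Count forward from the earlier date (September 6, 1958) to the later (February 9, 1961):
September 6, 1958 → September 6, 1959: 365 days.
September 6, 1959 → September 6, 1960: 366 days (1960 is a leap year).
September 1960: 30 − 6 = 24 days remain.
Then October (31), November (30), December (31), January (31): 31 + 30 + 31 + 31 = 123 days.
February 1–9, 1961: 9 days (1961 is not a leap year).
Residual: 156 days.
Total: 887 days.
887 mod 7 = 5, so 5 days before Thursday is Saturday.

Saturday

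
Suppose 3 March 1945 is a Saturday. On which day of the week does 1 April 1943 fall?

Thursday

Count forward from the earlier date (April 1, 1943) to the later (March 3, 1945):
April 1, 1943 → April 1, 1944: 366 days (1944 is a leap year).
April 1944: 30 − 1 = 29 days remain.
Then 10 full months totalling 304 days.
March 1–3, 1945: 3 days.
Residual: 336 days.
Total: 702 days.
702 mod 7 = 2, so 2 days before Saturday is Thursday.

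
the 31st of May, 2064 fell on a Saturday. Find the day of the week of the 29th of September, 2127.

From May 31, 2064 to May 31, 2127: 63 years, of which 14 contain a Feb 29 — 49×365 + 14×366 = 23009 days.
(2100 is not a leap year (divisible by 100 but not 400).)
May 2127: 31 − 31 = 0 days remain.
Then June (30), July (31), August (31): 30 + 31 + 31 = 92 days.
September 1–29, 2127: 29 days.
Residual: 121 days.
Total: 23130 days.
23130 mod 7 = 2, so 2 days after Saturday is Monday.

Monday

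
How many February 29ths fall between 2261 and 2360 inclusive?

24

Years divisible by 4: 2264, 2268, …, 2360 — 25 in all.
Of these, 2300 is divisible by 100 but not 400, so not leap.
Leap years: 25 − 1 = 24.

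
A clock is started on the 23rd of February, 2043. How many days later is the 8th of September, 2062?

From February 23, 2043 to February 23, 2062: 19 years, of which 5 contain a Feb 29 — 14×365 + 5×366 = 6940 days.
February 2062: 28 − 23 = 5 days remain (2062 is not a leap year, so February has 28 days).
Then March (31), April (30), May (31), June (30), July (31), August (31): 31 + 30 + 31 + 30 + 31 + 31 = 184 days.
September 1–8, 2062: 8 days.
Residual: 197 days.
Total: 7137 days.

7137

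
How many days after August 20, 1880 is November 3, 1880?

75

August 1880: 31 − 20 = 11 days remain.
Then September (30), October (31): 30 + 31 = 61 days.
November 1–3, 1880: 3 days.
Total: 11 + 61 + 3 = 75 days.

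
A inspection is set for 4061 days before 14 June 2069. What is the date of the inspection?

2 May 2058

Count 4061 days before June 14, 2069:
From May 2, 2058 to May 2, 2069: 11 years, of which 3 contain a Feb 29 — 8×365 + 3×366 = 4018 days.
May 2069: 31 − 2 = 29 days remain.
June 1–14, 2069: 14 days.
Residual: 43 days.
Total: 4061 days.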